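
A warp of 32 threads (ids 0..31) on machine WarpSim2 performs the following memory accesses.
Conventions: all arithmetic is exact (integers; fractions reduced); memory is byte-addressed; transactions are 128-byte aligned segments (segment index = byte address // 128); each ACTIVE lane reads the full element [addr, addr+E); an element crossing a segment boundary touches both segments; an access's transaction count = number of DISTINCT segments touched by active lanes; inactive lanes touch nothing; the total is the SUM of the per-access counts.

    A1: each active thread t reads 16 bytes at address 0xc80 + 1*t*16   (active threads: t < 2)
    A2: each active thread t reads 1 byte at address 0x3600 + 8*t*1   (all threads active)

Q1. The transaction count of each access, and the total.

A1: 1 transaction
A2: 2 transactions

Answer: 1,2; total 3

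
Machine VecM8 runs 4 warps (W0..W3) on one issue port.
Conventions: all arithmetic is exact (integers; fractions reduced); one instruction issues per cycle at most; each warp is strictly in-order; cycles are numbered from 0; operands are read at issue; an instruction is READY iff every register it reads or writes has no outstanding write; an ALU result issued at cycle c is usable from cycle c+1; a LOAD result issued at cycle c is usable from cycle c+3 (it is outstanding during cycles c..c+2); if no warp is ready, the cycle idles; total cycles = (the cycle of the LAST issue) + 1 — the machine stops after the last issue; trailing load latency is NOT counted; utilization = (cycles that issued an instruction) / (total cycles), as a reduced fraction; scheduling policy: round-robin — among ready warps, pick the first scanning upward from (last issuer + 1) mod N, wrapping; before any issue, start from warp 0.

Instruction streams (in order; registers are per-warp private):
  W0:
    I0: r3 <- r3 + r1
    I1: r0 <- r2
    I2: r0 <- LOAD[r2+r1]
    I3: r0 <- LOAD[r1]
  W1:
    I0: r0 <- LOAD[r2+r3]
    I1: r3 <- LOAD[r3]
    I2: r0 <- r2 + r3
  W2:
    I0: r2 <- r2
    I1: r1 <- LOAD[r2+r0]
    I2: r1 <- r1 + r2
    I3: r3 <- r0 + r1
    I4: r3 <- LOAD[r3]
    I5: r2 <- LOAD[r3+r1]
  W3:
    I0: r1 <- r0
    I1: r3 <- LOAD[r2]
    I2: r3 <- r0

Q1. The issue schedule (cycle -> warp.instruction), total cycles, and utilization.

cycle 0: W0.I0
cycle 1: W1.I0
cycle 2: W2.I0
cycle 3: W3.I0
cycle 4: W0.I1
cycle 5: W1.I1
cycle 6: W2.I1
cycle 7: W3.I1
cycle 8: W0.I2
cycle 9: W1.I2
cycle 10: W2.I2
cycle 11: W3.I2
cycle 12: W0.I3
cycle 13: W2.I3
cycle 14: W2.I4
cycle 15: idle
cycle 16: idle
cycle 17: W2.I5

Answer: 18 cycles, utilization 8/9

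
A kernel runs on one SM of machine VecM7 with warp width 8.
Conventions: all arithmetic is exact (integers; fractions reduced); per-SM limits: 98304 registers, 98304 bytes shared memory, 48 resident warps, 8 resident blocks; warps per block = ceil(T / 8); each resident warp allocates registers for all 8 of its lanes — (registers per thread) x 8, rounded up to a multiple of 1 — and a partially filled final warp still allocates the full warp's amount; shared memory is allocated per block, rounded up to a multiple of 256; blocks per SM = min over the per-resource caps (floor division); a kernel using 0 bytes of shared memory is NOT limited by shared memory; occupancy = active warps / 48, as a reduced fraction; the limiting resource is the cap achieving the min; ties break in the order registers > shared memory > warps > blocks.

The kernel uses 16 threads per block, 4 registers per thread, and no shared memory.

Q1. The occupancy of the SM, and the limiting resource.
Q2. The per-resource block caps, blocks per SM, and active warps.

Answer: occupancy 1/3, limited by blocks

registers: 1536 blocks
shared memory: no limit (kernel uses none)
warps: 24 blocks
blocks: 8 blocks

Answer: 8 blocks, 16 active warps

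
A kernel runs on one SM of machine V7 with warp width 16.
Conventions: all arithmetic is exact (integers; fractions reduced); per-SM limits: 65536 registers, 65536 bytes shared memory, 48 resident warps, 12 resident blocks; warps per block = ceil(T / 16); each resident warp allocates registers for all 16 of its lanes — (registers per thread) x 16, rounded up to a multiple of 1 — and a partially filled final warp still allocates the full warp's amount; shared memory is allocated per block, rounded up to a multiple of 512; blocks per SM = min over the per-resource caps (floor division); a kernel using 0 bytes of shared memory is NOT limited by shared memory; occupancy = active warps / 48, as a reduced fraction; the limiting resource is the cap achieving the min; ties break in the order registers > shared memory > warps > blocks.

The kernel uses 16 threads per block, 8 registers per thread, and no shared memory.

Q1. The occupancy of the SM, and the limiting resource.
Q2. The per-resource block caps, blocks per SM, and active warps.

Answer: occupancy 1/4, limited by blocks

registers: 512 blocks
shared memory: no limit (kernel uses none)
warps: 48 blocks
blocks: 12 blocks

Answer: 12 blocks, 12 active warps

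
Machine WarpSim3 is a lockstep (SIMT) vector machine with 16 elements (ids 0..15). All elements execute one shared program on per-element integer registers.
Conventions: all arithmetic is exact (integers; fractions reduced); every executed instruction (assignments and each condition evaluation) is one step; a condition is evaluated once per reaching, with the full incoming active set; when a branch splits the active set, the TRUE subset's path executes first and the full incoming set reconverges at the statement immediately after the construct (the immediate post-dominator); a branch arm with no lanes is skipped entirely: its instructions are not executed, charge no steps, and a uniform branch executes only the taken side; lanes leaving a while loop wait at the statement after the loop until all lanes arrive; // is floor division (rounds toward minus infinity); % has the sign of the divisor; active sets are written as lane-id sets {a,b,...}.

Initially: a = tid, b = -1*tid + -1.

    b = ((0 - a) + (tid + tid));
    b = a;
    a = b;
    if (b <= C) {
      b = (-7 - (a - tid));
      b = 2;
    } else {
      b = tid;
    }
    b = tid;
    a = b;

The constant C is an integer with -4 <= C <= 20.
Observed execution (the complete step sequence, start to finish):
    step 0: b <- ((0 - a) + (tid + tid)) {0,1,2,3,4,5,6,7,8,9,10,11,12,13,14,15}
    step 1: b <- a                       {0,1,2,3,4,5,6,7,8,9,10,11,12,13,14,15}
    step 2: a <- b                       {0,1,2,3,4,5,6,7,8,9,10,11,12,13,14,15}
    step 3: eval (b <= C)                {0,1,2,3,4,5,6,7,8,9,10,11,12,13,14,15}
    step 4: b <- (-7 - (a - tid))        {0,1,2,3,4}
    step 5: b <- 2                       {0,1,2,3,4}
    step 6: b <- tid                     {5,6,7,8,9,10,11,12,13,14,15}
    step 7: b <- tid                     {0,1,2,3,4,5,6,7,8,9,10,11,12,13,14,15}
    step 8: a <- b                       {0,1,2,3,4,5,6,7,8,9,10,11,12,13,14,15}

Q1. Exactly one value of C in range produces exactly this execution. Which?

Answer: C = 4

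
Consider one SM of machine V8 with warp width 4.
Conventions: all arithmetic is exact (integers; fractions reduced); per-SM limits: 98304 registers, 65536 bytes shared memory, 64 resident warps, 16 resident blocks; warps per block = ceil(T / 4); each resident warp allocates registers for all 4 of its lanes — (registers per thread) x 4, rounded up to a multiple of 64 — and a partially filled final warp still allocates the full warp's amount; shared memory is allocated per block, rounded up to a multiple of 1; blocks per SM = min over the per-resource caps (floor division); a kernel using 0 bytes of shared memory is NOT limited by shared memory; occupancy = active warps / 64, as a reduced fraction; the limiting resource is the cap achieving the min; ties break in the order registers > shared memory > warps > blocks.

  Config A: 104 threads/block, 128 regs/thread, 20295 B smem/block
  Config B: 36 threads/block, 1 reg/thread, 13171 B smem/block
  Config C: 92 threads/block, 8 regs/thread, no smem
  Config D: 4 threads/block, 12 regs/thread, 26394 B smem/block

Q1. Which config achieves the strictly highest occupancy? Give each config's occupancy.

occupancies: A 13/16, B 9/16, C 23/32, D 1/32

Answer: A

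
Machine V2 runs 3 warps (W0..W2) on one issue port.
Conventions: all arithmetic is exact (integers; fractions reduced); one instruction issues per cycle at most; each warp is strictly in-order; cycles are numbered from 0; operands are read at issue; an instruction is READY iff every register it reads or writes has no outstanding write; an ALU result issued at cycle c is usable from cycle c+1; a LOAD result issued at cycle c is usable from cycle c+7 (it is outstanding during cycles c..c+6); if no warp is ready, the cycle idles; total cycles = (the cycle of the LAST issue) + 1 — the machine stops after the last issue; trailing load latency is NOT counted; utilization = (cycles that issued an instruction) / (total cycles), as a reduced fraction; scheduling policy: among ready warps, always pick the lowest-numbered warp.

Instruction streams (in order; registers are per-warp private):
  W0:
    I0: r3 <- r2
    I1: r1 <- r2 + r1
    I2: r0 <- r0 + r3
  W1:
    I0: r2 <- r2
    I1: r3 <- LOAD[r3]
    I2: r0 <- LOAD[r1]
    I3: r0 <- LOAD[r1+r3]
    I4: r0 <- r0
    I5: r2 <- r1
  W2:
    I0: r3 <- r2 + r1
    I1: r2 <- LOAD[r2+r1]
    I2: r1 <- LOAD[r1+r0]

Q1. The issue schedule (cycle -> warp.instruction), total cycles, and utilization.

cycle 0: W0.I0
cycle 1: W0.I1
cycle 2: W0.I2
cycle 3: W1.I0
cycle 4: W1.I1
cycle 5: W1.I2
cycle 6: W2.I0
cycle 7: W2.I1
cycle 8: W2.I2
cycle 9: idle
cycle 10: idle
cycle 11: idle
cycle 12: W1.I3
cycle 13: idle
cycle 14: idle
cycle 15: idle
cycle 16: idle
cycle 17: idle
cycle 18: idle
cycle 19: W1.I4
cycle 20: W1.I5

Answer: 21 cycles, utilization 4/7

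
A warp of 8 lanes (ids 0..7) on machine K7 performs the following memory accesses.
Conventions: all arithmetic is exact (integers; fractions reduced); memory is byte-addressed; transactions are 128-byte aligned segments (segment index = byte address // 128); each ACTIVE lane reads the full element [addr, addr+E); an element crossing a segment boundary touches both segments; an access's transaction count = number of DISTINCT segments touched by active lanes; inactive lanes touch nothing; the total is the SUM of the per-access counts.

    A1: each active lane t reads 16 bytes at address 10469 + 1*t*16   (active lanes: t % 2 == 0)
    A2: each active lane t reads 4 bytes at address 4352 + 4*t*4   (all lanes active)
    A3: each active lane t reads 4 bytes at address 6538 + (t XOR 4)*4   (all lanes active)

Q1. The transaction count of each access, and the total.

A1: 2 transactions
A2: 1 transaction
A3: 1 transaction

Answer: 2,1,1; total 4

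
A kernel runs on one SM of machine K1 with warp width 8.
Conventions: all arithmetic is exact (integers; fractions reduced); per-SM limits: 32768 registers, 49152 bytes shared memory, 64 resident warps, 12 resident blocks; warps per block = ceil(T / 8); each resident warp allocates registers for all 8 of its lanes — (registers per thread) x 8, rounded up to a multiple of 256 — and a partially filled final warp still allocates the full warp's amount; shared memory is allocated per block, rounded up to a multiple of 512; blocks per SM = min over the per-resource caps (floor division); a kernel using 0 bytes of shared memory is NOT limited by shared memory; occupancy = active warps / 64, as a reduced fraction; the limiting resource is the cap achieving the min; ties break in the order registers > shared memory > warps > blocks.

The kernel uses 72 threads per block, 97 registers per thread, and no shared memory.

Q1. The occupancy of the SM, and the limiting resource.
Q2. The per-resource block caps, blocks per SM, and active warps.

Answer: occupancy 27/64, limited by registers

registers: 3 blocks
shared memory: no limit (kernel uses none)
warps: 7 blocks
blocks: 12 blocks

Answer: 3 blocks, 27 active warps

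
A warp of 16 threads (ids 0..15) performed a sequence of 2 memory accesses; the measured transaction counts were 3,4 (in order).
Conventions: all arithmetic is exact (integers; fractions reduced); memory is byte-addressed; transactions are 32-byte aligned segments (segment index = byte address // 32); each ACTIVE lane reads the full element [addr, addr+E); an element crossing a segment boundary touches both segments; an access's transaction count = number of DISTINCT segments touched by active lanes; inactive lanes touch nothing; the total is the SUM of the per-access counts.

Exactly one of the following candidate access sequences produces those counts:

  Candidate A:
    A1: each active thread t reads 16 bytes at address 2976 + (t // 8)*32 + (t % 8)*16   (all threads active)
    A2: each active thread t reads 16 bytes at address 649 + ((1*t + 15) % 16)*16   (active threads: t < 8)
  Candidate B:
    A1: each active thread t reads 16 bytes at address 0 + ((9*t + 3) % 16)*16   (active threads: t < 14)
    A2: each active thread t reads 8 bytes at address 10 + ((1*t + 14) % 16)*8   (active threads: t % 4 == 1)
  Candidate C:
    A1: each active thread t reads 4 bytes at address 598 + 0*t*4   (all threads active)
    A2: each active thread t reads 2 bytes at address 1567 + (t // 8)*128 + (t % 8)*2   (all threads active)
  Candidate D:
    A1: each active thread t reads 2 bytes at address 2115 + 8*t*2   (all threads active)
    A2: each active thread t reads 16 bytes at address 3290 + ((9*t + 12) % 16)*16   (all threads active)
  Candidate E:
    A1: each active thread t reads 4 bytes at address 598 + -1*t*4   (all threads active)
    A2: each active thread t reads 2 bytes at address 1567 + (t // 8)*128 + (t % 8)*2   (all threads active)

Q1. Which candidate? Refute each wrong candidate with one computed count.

A: A1 gives 5 transactions, not 3
B: A1 gives 8 transactions, not 3
C: A1 gives 1 transaction, not 3
D: A1 gives 8 transactions, not 3
E: all counts match (3,4)

Answer: E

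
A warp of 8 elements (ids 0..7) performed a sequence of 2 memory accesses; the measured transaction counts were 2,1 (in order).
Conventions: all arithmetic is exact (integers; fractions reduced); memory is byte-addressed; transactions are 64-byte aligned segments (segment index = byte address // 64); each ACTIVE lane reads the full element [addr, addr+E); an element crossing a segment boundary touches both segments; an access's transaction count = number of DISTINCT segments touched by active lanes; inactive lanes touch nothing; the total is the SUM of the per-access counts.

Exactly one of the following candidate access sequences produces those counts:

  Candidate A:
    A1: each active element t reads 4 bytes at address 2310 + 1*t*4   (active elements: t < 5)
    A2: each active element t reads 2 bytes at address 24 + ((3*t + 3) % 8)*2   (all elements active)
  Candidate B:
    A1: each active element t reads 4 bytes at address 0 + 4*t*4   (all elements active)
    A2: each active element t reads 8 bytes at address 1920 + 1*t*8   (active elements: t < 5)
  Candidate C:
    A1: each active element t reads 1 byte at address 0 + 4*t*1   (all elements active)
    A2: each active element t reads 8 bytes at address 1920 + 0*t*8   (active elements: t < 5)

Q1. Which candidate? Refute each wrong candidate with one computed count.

A: A1 gives 1 transaction, not 2
C: A1 gives 1 transaction, not 2
B: all counts match (2,1)

Answer: B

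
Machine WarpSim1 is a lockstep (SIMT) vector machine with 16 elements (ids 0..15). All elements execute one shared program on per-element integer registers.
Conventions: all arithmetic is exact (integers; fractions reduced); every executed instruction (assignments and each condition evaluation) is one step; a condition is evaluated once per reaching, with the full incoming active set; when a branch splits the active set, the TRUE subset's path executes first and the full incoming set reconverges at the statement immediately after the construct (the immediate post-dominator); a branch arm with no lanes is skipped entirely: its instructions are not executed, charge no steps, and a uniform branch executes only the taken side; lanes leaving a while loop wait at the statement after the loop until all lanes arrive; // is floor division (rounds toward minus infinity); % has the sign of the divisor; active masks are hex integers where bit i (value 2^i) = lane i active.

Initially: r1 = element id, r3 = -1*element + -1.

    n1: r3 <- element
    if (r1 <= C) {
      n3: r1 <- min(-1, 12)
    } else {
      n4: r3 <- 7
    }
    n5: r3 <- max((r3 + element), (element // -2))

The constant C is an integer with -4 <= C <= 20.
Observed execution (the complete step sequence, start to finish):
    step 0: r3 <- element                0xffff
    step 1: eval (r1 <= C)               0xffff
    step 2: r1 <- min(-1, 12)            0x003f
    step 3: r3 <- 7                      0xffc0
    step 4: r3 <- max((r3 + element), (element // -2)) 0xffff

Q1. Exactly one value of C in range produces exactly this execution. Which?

Answer: C = 5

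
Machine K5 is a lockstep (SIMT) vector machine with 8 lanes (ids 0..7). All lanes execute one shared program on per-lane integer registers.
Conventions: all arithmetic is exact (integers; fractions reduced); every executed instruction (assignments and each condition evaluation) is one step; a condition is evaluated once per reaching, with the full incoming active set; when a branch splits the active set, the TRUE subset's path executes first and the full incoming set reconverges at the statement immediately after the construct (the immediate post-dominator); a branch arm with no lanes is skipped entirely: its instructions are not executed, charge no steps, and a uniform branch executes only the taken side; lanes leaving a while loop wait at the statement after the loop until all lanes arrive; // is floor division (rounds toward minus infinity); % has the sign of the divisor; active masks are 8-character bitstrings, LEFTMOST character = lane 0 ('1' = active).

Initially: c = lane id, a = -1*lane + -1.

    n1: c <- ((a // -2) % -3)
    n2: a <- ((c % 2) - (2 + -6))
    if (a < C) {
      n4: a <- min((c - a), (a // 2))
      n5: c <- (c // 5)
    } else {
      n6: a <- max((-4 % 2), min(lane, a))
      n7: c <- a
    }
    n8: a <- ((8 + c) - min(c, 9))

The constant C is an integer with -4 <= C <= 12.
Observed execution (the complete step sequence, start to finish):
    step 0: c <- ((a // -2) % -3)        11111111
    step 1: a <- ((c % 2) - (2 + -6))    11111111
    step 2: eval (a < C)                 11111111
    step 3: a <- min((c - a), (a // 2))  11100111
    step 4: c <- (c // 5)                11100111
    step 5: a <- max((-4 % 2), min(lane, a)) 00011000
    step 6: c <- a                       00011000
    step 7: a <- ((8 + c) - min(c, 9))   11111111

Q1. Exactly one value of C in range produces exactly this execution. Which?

Answer: C = 5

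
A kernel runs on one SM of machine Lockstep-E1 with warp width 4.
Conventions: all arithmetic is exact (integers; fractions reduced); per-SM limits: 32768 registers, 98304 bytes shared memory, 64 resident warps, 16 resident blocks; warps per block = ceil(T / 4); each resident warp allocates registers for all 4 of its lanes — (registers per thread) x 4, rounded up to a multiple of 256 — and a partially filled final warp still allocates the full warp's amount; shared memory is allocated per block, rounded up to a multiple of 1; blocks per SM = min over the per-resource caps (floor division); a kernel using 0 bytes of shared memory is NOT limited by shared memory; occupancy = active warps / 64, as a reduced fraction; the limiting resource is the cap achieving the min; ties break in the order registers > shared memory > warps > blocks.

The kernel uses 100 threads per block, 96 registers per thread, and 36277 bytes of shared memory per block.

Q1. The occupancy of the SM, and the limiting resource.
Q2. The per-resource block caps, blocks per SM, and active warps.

Answer: occupancy 25/32, limited by registers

registers: 2 blocks
shared memory: 2 blocks
warps: 2 blocks
blocks: 16 blocks

Answer: 2 blocks, 50 active warps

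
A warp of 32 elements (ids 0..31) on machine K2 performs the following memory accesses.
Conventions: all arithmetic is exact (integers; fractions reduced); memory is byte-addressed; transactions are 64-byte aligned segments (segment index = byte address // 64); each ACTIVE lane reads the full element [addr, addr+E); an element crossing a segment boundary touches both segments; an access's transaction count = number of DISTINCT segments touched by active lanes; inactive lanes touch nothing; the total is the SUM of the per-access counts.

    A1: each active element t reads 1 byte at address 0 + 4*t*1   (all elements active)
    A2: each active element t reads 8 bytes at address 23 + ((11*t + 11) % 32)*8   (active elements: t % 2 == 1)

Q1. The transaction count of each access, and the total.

A1: 2 transactions
A2: 5 transactions

Answer: 2,5; total 7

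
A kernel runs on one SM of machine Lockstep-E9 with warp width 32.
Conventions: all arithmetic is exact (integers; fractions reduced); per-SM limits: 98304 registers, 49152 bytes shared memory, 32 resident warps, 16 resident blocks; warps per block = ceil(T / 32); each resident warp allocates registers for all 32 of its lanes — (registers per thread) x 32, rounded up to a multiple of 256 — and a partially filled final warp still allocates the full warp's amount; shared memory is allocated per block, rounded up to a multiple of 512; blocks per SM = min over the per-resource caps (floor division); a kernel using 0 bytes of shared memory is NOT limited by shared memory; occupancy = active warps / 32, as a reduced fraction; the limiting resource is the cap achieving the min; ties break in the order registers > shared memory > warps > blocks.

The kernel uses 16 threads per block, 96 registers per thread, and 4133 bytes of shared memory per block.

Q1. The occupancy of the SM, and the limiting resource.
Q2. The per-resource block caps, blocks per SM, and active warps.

Answer: occupancy 5/16, limited by shared memory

registers: 32 blocks
shared memory: 10 blocks
warps: 32 blocks
blocks: 16 blocks

Answer: 10 blocks, 10 active warps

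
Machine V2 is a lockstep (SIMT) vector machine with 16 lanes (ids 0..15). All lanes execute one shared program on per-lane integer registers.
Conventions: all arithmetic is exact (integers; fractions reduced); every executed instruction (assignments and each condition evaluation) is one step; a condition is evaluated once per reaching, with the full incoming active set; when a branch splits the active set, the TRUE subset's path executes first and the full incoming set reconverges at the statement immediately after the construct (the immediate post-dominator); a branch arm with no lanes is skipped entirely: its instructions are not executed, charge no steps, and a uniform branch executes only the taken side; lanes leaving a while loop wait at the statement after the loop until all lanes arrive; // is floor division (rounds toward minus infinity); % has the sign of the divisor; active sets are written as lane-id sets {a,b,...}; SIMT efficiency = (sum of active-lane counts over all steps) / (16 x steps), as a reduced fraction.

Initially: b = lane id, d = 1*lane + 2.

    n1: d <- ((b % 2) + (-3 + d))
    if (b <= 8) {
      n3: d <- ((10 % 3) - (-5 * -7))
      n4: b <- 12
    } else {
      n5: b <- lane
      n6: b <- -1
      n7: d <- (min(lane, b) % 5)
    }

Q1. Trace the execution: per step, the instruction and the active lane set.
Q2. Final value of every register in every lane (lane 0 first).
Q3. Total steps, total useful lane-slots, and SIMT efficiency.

step 0: d <- ((b % 2) + (-3 + d))    {0,1,2,3,4,5,6,7,8,9,10,11,12,13,14,15}
step 1: eval (b <= 8)                {0,1,2,3,4,5,6,7,8,9,10,11,12,13,14,15}
step 2: d <- ((10 % 3) - (-5 * -7))  {0,1,2,3,4,5,6,7,8}
step 3: b <- 12                      {0,1,2,3,4,5,6,7,8}
step 4: b <- lane                    {9,10,11,12,13,14,15}
step 5: b <- -1                      {9,10,11,12,13,14,15}
step 6: d <- (min(lane, b) % 5)      {9,10,11,12,13,14,15}

Answer: 7 steps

b: 12,12,12,12,12,12,12,12,12,-1,-1,-1,-1,-1,-1,-1
d: -34,-34,-34,-34,-34,-34,-34,-34,-34,4,4,4,4,4,4,4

steps = 7; useful = 71; efficiency = 71/112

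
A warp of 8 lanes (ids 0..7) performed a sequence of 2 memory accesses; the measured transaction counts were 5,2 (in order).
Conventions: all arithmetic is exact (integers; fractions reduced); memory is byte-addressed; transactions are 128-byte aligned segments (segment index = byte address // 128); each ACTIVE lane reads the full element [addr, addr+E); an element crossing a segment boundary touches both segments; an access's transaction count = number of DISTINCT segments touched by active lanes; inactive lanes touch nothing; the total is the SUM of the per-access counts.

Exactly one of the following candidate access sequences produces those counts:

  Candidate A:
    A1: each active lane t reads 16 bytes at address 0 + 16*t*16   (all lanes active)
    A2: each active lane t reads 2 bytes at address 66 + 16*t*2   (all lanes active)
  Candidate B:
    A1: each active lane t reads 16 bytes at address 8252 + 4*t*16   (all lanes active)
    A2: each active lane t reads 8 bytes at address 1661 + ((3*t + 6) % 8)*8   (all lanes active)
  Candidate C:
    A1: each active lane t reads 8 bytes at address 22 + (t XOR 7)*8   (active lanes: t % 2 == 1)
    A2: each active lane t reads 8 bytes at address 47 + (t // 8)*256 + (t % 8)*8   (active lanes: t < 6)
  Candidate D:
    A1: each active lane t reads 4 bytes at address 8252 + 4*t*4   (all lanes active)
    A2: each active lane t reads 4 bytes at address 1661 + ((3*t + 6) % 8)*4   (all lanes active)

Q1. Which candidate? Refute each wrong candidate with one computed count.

A: A1 gives 8 transactions, not 5
C: A1 gives 1 transaction, not 5
D: A1 gives 2 transactions, not 5
B: all counts match (5,2)

Answer: B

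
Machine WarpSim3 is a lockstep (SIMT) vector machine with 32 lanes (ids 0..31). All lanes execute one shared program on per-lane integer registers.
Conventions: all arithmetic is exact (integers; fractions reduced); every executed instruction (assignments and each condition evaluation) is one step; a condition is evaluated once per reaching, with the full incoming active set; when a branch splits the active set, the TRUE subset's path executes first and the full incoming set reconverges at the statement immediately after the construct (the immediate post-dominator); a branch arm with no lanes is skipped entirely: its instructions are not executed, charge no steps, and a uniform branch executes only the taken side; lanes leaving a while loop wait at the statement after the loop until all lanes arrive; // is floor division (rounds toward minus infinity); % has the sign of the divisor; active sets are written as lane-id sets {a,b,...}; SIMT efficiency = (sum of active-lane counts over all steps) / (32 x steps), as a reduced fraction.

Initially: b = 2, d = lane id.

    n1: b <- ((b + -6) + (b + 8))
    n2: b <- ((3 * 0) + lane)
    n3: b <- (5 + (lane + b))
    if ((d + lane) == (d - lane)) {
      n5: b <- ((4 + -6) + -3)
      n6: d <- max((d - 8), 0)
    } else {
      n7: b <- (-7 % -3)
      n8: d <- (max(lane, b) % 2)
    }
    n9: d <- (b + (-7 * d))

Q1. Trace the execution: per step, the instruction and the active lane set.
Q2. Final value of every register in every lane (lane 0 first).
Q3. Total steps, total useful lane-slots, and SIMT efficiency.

step 0: b <- ((b + -6) + (b + 8))    {0,1,2,3,4,5,6,7,8,9,10,11,12,13,14,15,16,17,18,19,20,21,22,23,24,25,26,27,28,29,30,31}
step 1: b <- ((3 * 0) + lane)        {0,1,2,3,4,5,6,7,8,9,10,11,12,13,14,15,16,17,18,19,20,21,22,23,24,25,26,27,28,29,30,31}
step 2: b <- (5 + (lane + b))        {0,1,2,3,4,5,6,7,8,9,10,11,12,13,14,15,16,17,18,19,20,21,22,23,24,25,26,27,28,29,30,31}
step 3: eval ((d + lane) == (d - lane)) {0,1,2,3,4,5,6,7,8,9,10,11,12,13,14,15,16,17,18,19,20,21,22,23,24,25,26,27,28,29,30,31}
step 4: b <- ((4 + -6) + -3)         {0}
step 5: d <- max((d - 8), 0)         {0}
step 6: b <- (-7 % -3)               {1,2,3,4,5,6,7,8,9,10,11,12,13,14,15,16,17,18,19,20,21,22,23,24,25,26,27,28,29,30,31}
step 7: d <- (max(lane, b) % 2)      {1,2,3,4,5,6,7,8,9,10,11,12,13,14,15,16,17,18,19,20,21,22,23,24,25,26,27,28,29,30,31}
step 8: d <- (b + (-7 * d))          {0,1,2,3,4,5,6,7,8,9,10,11,12,13,14,15,16,17,18,19,20,21,22,23,24,25,26,27,28,29,30,31}

Answer: 9 steps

b: -5,-1,-1,-1,-1,-1,-1,-1,-1,-1,-1,-1,-1,-1,-1,-1,-1,-1,-1,-1,-1,-1,-1,-1,-1,-1,-1,-1,-1,-1,-1,-1
d: -5,-8,-1,-8,-1,-8,-1,-8,-1,-8,-1,-8,-1,-8,-1,-8,-1,-8,-1,-8,-1,-8,-1,-8,-1,-8,-1,-8,-1,-8,-1,-8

steps = 9; useful = 224; efficiency = 224/288 = 7/9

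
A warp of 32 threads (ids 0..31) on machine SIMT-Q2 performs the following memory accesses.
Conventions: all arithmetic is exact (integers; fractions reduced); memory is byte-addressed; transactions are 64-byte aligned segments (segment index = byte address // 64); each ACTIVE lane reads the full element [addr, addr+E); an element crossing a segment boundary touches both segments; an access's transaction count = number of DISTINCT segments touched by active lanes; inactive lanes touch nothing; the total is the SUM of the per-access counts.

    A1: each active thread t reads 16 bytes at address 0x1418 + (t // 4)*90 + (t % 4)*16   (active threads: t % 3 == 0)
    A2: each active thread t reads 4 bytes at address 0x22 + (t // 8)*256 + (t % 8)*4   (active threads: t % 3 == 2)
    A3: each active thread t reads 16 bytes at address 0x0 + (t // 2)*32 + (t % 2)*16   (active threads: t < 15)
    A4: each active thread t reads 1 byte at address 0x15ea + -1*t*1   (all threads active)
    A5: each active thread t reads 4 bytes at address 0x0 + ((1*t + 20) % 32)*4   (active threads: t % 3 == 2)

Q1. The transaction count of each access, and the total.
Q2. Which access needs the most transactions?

A1: 11 transactions
A2: 5 transactions
A3: 4 transactions
A4: 1 transaction
A5: 2 transactions

Answer: 11,5,4,1,2; total 23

Answer: A1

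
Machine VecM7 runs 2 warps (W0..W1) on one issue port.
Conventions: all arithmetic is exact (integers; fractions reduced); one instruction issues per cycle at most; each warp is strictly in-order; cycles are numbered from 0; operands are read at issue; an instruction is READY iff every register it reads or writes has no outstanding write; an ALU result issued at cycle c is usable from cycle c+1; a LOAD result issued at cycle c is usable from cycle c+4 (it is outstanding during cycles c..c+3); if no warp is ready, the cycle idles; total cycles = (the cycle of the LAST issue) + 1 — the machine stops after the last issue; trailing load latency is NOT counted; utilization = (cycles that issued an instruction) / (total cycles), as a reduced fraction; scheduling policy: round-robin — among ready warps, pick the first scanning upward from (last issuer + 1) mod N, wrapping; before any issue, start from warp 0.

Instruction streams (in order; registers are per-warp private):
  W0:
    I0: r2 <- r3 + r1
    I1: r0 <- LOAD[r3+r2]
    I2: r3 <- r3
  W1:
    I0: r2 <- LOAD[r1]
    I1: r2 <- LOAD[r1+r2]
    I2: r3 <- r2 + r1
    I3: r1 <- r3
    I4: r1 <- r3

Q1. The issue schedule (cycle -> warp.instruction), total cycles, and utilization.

cycle 0: W0.I0
cycle 1: W1.I0
cycle 2: W0.I1
cycle 3: W0.I2
cycle 4: idle
cycle 5: W1.I1
cycle 6: idle
cycle 7: idle
cycle 8: idle
cycle 9: W1.I2
cycle 10: W1.I3
cycle 11: W1.I4

Answer: 12 cycles, utilization 2/3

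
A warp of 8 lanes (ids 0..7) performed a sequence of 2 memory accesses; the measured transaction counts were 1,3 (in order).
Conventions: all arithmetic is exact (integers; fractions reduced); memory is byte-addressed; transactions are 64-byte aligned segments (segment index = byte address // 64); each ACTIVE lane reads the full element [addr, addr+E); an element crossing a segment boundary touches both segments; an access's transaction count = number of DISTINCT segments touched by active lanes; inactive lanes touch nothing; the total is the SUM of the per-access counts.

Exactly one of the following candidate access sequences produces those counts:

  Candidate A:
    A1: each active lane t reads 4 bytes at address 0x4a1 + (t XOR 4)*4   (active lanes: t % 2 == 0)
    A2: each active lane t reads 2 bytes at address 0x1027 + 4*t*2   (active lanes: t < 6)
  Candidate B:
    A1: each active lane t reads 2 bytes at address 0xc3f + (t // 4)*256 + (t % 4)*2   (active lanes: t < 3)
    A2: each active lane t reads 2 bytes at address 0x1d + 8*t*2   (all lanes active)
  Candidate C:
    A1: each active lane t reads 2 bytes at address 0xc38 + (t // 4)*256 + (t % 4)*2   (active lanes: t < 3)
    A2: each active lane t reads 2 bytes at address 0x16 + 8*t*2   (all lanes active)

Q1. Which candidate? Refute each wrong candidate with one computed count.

A: A2 gives 2 transactions, not 3
B: A1 gives 2 transactions, not 1
C: all counts match (1,3)

Answer: C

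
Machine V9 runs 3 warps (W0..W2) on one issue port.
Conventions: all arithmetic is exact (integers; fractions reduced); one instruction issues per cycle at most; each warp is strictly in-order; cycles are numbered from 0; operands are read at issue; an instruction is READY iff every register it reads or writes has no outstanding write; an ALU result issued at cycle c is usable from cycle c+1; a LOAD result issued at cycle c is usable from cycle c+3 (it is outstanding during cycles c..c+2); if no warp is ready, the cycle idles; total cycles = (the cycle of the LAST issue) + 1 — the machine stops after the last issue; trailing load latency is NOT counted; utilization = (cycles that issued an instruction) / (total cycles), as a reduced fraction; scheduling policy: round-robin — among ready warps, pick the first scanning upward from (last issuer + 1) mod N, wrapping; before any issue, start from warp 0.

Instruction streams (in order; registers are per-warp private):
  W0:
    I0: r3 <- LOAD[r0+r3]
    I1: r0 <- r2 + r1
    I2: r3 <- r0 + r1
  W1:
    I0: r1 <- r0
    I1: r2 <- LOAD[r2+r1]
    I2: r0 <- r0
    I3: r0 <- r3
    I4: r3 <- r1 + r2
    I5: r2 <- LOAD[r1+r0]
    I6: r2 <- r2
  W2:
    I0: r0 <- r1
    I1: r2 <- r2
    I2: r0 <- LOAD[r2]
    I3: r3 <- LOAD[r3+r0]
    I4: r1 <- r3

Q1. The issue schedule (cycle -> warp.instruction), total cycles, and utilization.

cycle 0: W0.I0
cycle 1: W1.I0
cycle 2: W2.I0
cycle 3: W0.I1
cycle 4: W1.I1
cycle 5: W2.I1
cycle 6: W0.I2
cycle 7: W1.I2
cycle 8: W2.I2
cycle 9: W1.I3
cycle 10: W1.I4
cycle 11: W2.I3
cycle 12: W1.I5
cycle 13: idle
cycle 14: W2.I4
cycle 15: W1.I6

Answer: 16 cycles, utilization 15/16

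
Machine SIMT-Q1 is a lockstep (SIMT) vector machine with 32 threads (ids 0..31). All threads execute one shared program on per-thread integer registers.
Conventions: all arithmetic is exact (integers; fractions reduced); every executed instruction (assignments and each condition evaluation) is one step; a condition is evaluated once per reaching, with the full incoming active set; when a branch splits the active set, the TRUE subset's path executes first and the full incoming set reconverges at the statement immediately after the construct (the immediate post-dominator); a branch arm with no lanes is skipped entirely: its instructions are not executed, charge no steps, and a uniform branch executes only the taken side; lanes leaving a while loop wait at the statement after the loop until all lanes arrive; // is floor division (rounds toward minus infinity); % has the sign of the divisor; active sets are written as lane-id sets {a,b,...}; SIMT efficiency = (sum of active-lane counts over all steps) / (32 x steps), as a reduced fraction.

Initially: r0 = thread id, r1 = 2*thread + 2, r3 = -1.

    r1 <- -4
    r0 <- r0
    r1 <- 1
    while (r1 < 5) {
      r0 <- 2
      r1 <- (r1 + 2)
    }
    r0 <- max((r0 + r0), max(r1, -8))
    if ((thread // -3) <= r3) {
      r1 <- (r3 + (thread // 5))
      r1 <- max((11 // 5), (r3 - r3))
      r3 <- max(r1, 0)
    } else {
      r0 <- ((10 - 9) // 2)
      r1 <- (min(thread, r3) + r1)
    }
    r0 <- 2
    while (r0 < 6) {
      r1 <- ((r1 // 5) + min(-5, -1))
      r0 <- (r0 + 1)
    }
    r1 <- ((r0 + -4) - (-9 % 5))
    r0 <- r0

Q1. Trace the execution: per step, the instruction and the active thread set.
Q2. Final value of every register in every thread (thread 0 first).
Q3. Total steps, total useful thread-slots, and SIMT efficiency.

step 0: r1 <- -4                     {0,1,2,3,4,5,6,7,8,9,10,11,12,13,14,15,16,17,18,19,20,21,22,23,24,25,26,27,28,29,30,31}
step 1: r0 <- r0                     {0,1,2,3,4,5,6,7,8,9,10,11,12,13,14,15,16,17,18,19,20,21,22,23,24,25,26,27,28,29,30,31}
step 2: r1 <- 1                      {0,1,2,3,4,5,6,7,8,9,10,11,12,13,14,15,16,17,18,19,20,21,22,23,24,25,26,27,28,29,30,31}
step 3: eval (r1 < 5)                {0,1,2,3,4,5,6,7,8,9,10,11,12,13,14,15,16,17,18,19,20,21,22,23,24,25,26,27,28,29,30,31}
step 4: r0 <- 2                      {0,1,2,3,4,5,6,7,8,9,10,11,12,13,14,15,16,17,18,19,20,21,22,23,24,25,26,27,28,29,30,31}
step 5: r1 <- (r1 + 2)               {0,1,2,3,4,5,6,7,8,9,10,11,12,13,14,15,16,17,18,19,20,21,22,23,24,25,26,27,28,29,30,31}
step 6: eval (r1 < 5)                {0,1,2,3,4,5,6,7,8,9,10,11,12,13,14,15,16,17,18,19,20,21,22,23,24,25,26,27,28,29,30,31}
step 7: r0 <- 2                      {0,1,2,3,4,5,6,7,8,9,10,11,12,13,14,15,16,17,18,19,20,21,22,23,24,25,26,27,28,29,30,31}
step 8: r1 <- (r1 + 2)               {0,1,2,3,4,5,6,7,8,9,10,11,12,13,14,15,16,17,18,19,20,21,22,23,24,25,26,27,28,29,30,31}
step 9: eval (r1 < 5)                {0,1,2,3,4,5,6,7,8,9,10,11,12,13,14,15,16,17,18,19,20,21,22,23,24,25,26,27,28,29,30,31}
step 10: r0 <- max((r0 + r0), max(r1, -8)) {0,1,2,3,4,5,6,7,8,9,10,11,12,13,14,15,16,17,18,19,20,21,22,23,24,25,26,27,28,29,30,31}
step 11: eval ((thread // -3) <= r3)  {0,1,2,3,4,5,6,7,8,9,10,11,12,13,14,15,16,17,18,19,20,21,22,23,24,25,26,27,28,29,30,31}
step 12: r1 <- (r3 + (thread // 5))   {1,2,3,4,5,6,7,8,9,10,11,12,13,14,15,16,17,18,19,20,21,22,23,24,25,26,27,28,29,30,31}
step 13: r1 <- max((11 // 5), (r3 - r3)) {1,2,3,4,5,6,7,8,9,10,11,12,13,14,15,16,17,18,19,20,21,22,23,24,25,26,27,28,29,30,31}
step 14: r3 <- max(r1, 0)             {1,2,3,4,5,6,7,8,9,10,11,12,13,14,15,16,17,18,19,20,21,22,23,24,25,26,27,28,29,30,31}
step 15: r0 <- ((10 - 9) // 2)        {0}
step 16: r1 <- (min(thread, r3) + r1) {0}
step 17: r0 <- 2                      {0,1,2,3,4,5,6,7,8,9,10,11,12,13,14,15,16,17,18,19,20,21,22,23,24,25,26,27,28,29,30,31}
step 18: eval (r0 < 6)                {0,1,2,3,4,5,6,7,8,9,10,11,12,13,14,15,16,17,18,19,20,21,22,23,24,25,26,27,28,29,30,31}
step 19: r1 <- ((r1 // 5) + min(-5, -1)) {0,1,2,3,4,5,6,7,8,9,10,11,12,13,14,15,16,17,18,19,20,21,22,23,24,25,26,27,28,29,30,31}
step 20: r0 <- (r0 + 1)               {0,1,2,3,4,5,6,7,8,9,10,11,12,13,14,15,16,17,18,19,20,21,22,23,24,25,26,27,28,29,30,31}
step 21: eval (r0 < 6)                {0,1,2,3,4,5,6,7,8,9,10,11,12,13,14,15,16,17,18,19,20,21,22,23,24,25,26,27,28,29,30,31}
step 22: r1 <- ((r1 // 5) + min(-5, -1)) {0,1,2,3,4,5,6,7,8,9,10,11,12,13,14,15,16,17,18,19,20,21,22,23,24,25,26,27,28,29,30,31}
step 23: r0 <- (r0 + 1)               {0,1,2,3,4,5,6,7,8,9,10,11,12,13,14,15,16,17,18,19,20,21,22,23,24,25,26,27,28,29,30,31}
step 24: eval (r0 < 6)                {0,1,2,3,4,5,6,7,8,9,10,11,12,13,14,15,16,17,18,19,20,21,22,23,24,25,26,27,28,29,30,31}
step 25: r1 <- ((r1 // 5) + min(-5, -1)) {0,1,2,3,4,5,6,7,8,9,10,11,12,13,14,15,16,17,18,19,20,21,22,23,24,25,26,27,28,29,30,31}
step 26: r0 <- (r0 + 1)               {0,1,2,3,4,5,6,7,8,9,10,11,12,13,14,15,16,17,18,19,20,21,22,23,24,25,26,27,28,29,30,31}
step 27: eval (r0 < 6)                {0,1,2,3,4,5,6,7,8,9,10,11,12,13,14,15,16,17,18,19,20,21,22,23,24,25,26,27,28,29,30,31}
step 28: r1 <- ((r1 // 5) + min(-5, -1)) {0,1,2,3,4,5,6,7,8,9,10,11,12,13,14,15,16,17,18,19,20,21,22,23,24,25,26,27,28,29,30,31}
step 29: r0 <- (r0 + 1)               {0,1,2,3,4,5,6,7,8,9,10,11,12,13,14,15,16,17,18,19,20,21,22,23,24,25,26,27,28,29,30,31}
step 30: eval (r0 < 6)                {0,1,2,3,4,5,6,7,8,9,10,11,12,13,14,15,16,17,18,19,20,21,22,23,24,25,26,27,28,29,30,31}
step 31: r1 <- ((r0 + -4) - (-9 % 5)) {0,1,2,3,4,5,6,7,8,9,10,11,12,13,14,15,16,17,18,19,20,21,22,23,24,25,26,27,28,29,30,31}
step 32: r0 <- r0                     {0,1,2,3,4,5,6,7,8,9,10,11,12,13,14,15,16,17,18,19,20,21,22,23,24,25,26,27,28,29,30,31}

Answer: 33 steps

r0: 6,6,6,6,6,6,6,6,6,6,6,6,6,6,6,6,6,6,6,6,6,6,6,6,6,6,6,6,6,6,6,6
r1: 1,1,1,1,1,1,1,1,1,1,1,1,1,1,1,1,1,1,1,1,1,1,1,1,1,1,1,1,1,1,1,1
r3: -1,2,2,2,2,2,2,2,2,2,2,2,2,2,2,2,2,2,2,2,2,2,2,2,2,2,2,2,2,2,2,2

steps = 33; useful = 991; efficiency = 991/1056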